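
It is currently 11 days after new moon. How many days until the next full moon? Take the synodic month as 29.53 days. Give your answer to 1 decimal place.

Full moon is 0.5 of the way through the cycle: age 0.5 × 29.53 = 14.765 d.
That is 14.765 − 11 = 3.765 days ahead.

3.8 days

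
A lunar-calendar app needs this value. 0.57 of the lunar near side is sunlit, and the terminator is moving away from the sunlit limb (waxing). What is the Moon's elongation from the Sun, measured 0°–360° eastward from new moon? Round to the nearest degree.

98°

cos θ = 1 − 2f = -0.140, giving a principal value of 98.0°.
The Moon is waxing (0°–180°), so θ = 98.0° directly.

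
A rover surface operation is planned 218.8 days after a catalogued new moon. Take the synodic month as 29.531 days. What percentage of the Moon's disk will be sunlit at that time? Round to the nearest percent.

218.8 d spans 7 complete synodic months (7 × 29.531 = 206.72 d) plus 12.08 d.
The Moon has covered 12.08/29.531 of its cycle, so θ ≈ 360° × 12.08/29.531 = 147.3°.
Illuminated fraction = (1 − cos 147.3°)/2 = (1 − (-0.841))/2 ≈ 0.921, so 92%.

92%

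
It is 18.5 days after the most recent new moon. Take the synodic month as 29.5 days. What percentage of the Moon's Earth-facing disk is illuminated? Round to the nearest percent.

Elongation θ = 360° × 18.5/29.5 ≈ 225.8°.
cos 225.8° = (-0.698), so f = (1 − (-0.698))/2 = 0.849, so 85%.

85%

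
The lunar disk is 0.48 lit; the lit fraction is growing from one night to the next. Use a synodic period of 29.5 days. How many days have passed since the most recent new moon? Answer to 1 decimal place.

7.2 days

From f = (1 − cos θ)/2: cos θ = 1 − 2×0.48 = 0.040; arccos → 87.7°.
Before full moon the principal value applies: θ = 87.7°.
At 360°/29.5 d per day, 87.7° corresponds to 7.19 days.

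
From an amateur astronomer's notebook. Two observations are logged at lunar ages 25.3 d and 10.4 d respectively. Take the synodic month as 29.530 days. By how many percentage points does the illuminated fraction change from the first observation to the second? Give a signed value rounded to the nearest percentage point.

First observation: θ = 360°·25.3/29.530 = 308.4°, so f = 0.189.
Second observation: θ = 126.8°, f = 0.799.
Δf = 0.799 − 0.189 = +0.610, i.e. +61 pp.

+61 percentage points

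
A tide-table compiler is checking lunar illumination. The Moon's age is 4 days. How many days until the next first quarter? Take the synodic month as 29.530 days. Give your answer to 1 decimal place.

First quarter occurs at elongation 90°, i.e. at age 29.530 × 90/360 = 7.383 d.
That is 7.383 − 4 = 3.383 days ahead.

3.4 days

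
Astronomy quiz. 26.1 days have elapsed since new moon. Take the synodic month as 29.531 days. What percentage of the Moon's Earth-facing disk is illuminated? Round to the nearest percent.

Phase angle: θ = 360°·(26.1 d)/(29.531 d) = 318.2°.
cos 318.2° = 0.745, so f = (1 − 0.745)/2 = 0.127, so 13%.

13%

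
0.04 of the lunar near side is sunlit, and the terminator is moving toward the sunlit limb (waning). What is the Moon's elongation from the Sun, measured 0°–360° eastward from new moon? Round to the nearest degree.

337°

cos θ = 1 − 2f = 0.920, giving a principal value of 23.1°.
A waning Moon lies in 180°–360°, so θ = 360° − 23.1° = 336.9°.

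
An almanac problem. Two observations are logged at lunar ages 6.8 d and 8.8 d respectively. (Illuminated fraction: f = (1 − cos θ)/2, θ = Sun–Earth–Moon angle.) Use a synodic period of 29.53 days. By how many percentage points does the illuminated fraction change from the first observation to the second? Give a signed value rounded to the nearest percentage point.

θ₁ = 360° × 6.8/29.53 = 82.9°, f₁ = (1 − cos θ₁)/2 = 0.438.
θ₂ = 360° × 8.8/29.53 = 107.3°, f₂ = (1 − cos θ₂)/2 = 0.649.
Change = f₂ − f₁ = +0.210 → +21 percentage points.

+21 percentage points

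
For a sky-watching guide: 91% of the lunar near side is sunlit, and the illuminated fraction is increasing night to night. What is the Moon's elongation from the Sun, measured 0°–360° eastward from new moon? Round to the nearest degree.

145°

cos θ = 1 − 2f = -0.820, giving a principal value of 145.1°.
The Moon is waxing (0°–180°), so θ = 145.1° directly.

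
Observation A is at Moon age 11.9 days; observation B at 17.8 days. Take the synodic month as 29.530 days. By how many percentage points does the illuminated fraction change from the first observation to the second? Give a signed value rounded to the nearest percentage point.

-1 percentage points

First observation: θ = 360°·11.9/29.530 = 145.1°, so f = 0.910.
Second observation: θ = 217.0°, f = 0.899.
Δf = 0.899 − 0.910 = -0.011, i.e. -1 pp.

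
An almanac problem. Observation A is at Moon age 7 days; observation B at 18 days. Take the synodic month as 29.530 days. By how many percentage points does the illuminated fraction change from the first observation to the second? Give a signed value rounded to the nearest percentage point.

+43 pp

θ₁ = 360° × 7/29.530 = 85.3°, f₁ = (1 − cos θ₁)/2 = 0.459.
θ₂ = 360° × 18/29.530 = 219.4°, f₂ = (1 − cos θ₂)/2 = 0.886.
Change = f₂ − f₁ = +0.427 → +43 percentage points.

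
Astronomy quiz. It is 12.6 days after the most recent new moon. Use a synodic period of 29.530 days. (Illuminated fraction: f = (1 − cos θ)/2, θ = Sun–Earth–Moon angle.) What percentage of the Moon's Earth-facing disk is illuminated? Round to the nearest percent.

95%

The Moon has covered 12.6/29.530 of its cycle, so θ ≈ 360° × 12.6/29.530 = 153.6°.
With cos θ = (-0.896), the lit fraction is (1 − (-0.896))/2 ≈ 0.948, so 95%.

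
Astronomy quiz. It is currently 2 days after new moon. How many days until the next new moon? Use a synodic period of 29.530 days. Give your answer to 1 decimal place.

One full lunation from the last new moon is 29.530 d; remaining = 29.530 − 2 = 27.530 d.

27.5 days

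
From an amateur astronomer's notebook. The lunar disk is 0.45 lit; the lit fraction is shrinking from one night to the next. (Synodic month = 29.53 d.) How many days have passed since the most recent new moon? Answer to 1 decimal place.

22.6 days

Invert f = (1 − cos θ)/2 to get cos θ = 1 − 2(0.45) = 0.100, hence θ₀ = arccos 0.100 = 84.3°.
A waning Moon lies in 180°–360°, so θ = 360° − 84.3° = 275.7°.
That fraction of the synodic month is 275.7/360 × 29.53 d ≈ 22.62 d.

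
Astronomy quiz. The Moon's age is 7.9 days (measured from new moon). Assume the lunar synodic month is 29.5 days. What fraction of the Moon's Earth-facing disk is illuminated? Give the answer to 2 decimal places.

0.56

Elongation θ = 360° × 7.9/29.5 ≈ 96.4°.
Illuminated fraction = (1 − cos 96.4°)/2 = (1 − (-0.112))/2 ≈ 0.556.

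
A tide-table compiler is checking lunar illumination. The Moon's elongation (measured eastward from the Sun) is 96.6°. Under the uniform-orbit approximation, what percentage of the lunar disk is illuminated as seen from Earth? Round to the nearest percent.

cos 96.6° = (-0.115), so f = (1 − (-0.115))/2 = 0.557, i.e. 56%.

56%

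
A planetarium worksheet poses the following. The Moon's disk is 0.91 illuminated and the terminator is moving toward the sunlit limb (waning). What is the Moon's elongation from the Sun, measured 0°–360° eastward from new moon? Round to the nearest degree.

cos θ = 1 − 2f = -0.820, giving a principal value of 145.1°.
Waning ⇒ past full, so θ = 360° − 145.1° = 214.9°.

215°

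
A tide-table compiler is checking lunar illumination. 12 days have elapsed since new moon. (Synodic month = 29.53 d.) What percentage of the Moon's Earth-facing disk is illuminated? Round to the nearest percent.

The Moon has covered 12/29.53 of its cycle, so θ ≈ 360° × 12/29.53 = 146.3°.
cos 146.3° = (-0.832), so f = (1 − (-0.832))/2 = 0.916, so 92%.

92%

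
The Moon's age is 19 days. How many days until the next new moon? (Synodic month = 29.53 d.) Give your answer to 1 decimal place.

One full lunation from the last new moon is 29.53 d; remaining = 29.53 − 19 = 10.530 d.

10.5 days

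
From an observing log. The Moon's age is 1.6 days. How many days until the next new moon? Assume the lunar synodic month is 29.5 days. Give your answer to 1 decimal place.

The next new moon completes the synodic month: 29.5 − 1.6 = 27.900 days.

27.9 days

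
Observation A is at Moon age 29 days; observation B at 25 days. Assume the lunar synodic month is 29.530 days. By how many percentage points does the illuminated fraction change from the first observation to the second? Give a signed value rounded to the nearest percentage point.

θ₁ = 360° × 29/29.530 = 353.5°, f₁ = (1 − cos θ₁)/2 = 0.003.
θ₂ = 360° × 25/29.530 = 304.8°, f₂ = (1 − cos θ₂)/2 = 0.215.
Change = f₂ − f₁ = +0.212 → +21 percentage points.

+21 percentage points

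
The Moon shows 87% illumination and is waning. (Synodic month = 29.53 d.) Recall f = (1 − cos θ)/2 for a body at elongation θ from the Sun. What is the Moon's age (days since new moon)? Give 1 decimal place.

cos θ = 1 − 2f = -0.740, giving a principal value of 137.7°.
Since the Moon is past full (waning), take the reflex angle: θ = 360° − 137.7° = 222.3°.
At 360°/29.53 d per day, 222.3° corresponds to 18.23 days.

18.2 days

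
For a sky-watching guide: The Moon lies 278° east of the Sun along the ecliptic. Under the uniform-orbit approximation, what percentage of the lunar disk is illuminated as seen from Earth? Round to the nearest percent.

43%

f = (1 − cos 278°)/2 = (1 − 0.139)/2 ≈ 0.430, i.e. 43%.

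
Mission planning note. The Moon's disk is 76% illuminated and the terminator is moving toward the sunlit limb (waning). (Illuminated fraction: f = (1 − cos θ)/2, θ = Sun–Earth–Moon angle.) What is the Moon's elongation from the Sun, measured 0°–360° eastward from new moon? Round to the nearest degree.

Invert f = (1 − cos θ)/2 to get cos θ = 1 − 2(0.76) = -0.520, hence θ₀ = arccos -0.520 = 121.3°.
Since the Moon is past full (waning), take the reflex angle: θ = 360° − 121.3° = 238.7°.

239°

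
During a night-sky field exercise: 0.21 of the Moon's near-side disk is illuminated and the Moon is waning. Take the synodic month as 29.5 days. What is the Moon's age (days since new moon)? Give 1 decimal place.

25.0 days

cos θ = 1 − 2f = 0.580, giving a principal value of 54.5°.
Waning ⇒ past full, so θ = 360° − 54.5° = 305.5°.
At 360°/29.5 d per day, 305.5° corresponds to 25.03 days.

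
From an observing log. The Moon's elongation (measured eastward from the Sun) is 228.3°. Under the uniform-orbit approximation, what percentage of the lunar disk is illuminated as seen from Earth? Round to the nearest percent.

83%

f = (1 − cos 228.3°)/2 = (1 − (-0.665))/2 ≈ 0.833, i.e. 83%.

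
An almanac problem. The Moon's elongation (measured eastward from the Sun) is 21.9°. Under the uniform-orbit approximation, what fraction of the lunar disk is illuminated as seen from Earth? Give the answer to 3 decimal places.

cos 21.9° = 0.928, so f = (1 − 0.928)/2 = 0.036.

0.036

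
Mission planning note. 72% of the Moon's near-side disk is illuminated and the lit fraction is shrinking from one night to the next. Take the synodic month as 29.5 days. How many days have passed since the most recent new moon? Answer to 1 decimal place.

From f = (1 − cos θ)/2: cos θ = 1 − 2×0.72 = -0.440; arccos → 116.1°.
A waning Moon lies in 180°–360°, so θ = 360° − 116.1° = 243.9°.
That fraction of the synodic month is 243.9/360 × 29.5 d ≈ 19.99 d.

20.0 days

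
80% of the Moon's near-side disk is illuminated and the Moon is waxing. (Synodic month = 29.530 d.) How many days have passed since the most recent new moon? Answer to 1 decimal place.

10.4 days

Invert f = (1 − cos θ)/2 to get cos θ = 1 − 2(0.80) = -0.600, hence θ₀ = arccos -0.600 = 126.9°.
The Moon is waxing (0°–180°), so θ = 126.9° directly.
Age = 29.530 × 126.9°/360° ≈ 10.41 days.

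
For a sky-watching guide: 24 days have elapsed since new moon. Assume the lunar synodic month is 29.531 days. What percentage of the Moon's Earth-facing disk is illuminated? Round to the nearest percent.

31%

Phase angle: θ = 360°·(24 d)/(29.531 d) = 292.6°.
With cos θ = 0.384, the lit fraction is (1 − 0.384)/2 ≈ 0.308, so 31%.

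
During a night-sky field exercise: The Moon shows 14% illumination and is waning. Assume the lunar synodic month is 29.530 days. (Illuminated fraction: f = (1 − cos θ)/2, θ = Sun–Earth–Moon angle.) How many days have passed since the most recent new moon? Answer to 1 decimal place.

25.9 days

From f = (1 − cos θ)/2: cos θ = 1 − 2×0.14 = 0.720; arccos → 43.9°.
A waning Moon lies in 180°–360°, so θ = 360° − 43.9° = 316.1°.
Age = 29.530 × 316.1°/360° ≈ 25.93 days.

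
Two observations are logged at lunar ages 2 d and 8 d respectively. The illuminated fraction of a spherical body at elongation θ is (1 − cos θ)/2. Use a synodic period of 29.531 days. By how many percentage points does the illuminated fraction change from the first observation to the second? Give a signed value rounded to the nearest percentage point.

First observation: θ = 360°·2/29.531 = 24.4°, so f = 0.045.
Second observation: θ = 97.5°, f = 0.565.
Δf = 0.565 − 0.045 = +0.521, i.e. +52 pp.

+52 pp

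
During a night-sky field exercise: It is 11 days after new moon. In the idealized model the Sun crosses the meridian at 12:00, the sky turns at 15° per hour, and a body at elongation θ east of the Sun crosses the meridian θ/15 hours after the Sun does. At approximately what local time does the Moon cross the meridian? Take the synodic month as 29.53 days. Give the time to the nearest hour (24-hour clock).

21:00

Elongation θ = 360° × 11/29.53 ≈ 134.1°.
The Moon trails the Sun by θ/15 = 134.1/15 ≈ 8.94 hours.
12:00 + 8.94 h ≈ 20:56 → 21:00 to the nearest hour.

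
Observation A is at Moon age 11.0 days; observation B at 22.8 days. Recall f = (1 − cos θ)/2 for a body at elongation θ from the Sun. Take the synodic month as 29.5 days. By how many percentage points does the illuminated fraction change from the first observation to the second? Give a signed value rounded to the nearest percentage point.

-42 pp

θ₁ = 360° × 11.0/29.5 = 134.2°, f₁ = (1 − cos θ₁)/2 = 0.849.
θ₂ = 360° × 22.8/29.5 = 278.2°, f₂ = (1 − cos θ₂)/2 = 0.428.
Change = f₂ − f₁ = -0.420 → -42 percentage points.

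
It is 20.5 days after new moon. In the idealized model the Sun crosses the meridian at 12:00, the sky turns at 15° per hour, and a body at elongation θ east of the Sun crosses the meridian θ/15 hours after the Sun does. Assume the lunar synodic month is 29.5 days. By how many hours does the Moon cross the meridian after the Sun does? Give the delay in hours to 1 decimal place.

16.7 h

Phase angle: θ = 360°·(20.5 d)/(29.5 d) = 250.2°.
Delay after the Sun = 250.2° / (15°/h) ≈ 16.68 h.
So the Moon crosses the meridian 16.68 h after the Sun.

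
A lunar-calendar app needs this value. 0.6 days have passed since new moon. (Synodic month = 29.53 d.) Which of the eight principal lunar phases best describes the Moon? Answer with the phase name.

θ ≈ 360° × 0.6/29.53 = 7°, which falls in the new moon sector.

new moon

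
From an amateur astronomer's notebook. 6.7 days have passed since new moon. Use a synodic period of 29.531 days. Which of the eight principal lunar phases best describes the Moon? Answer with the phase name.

first quarter

At 6.7/29.531 of the cycle, θ ≈ 82° — the first quarter range.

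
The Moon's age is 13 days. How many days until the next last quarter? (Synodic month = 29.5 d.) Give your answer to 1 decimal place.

Last quarter is 0.75 of the way through the cycle: age 0.75 × 29.5 = 22.125 d.
So 9.125 days remain (22.125 − 13).

9.1 days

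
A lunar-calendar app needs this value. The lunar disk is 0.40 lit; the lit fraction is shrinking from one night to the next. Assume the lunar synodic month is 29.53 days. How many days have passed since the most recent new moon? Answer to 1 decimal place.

23.1 days

cos θ = 1 − 2f = 0.200, giving a principal value of 78.5°.
Since the Moon is past full (waning), take the reflex angle: θ = 360° − 78.5° = 281.5°.
Age = 29.53 × 281.5°/360° ≈ 23.09 days.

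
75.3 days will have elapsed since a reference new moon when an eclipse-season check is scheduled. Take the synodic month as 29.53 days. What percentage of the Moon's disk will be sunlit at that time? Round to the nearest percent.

Reduce mod P: 75.3 − 2×29.53 = 16.24 d into the current lunation.
The Moon has covered 16.24/29.53 of its cycle, so θ ≈ 360° × 16.24/29.53 = 198.0°.
Illuminated fraction = (1 − cos 198.0°)/2 = (1 − (-0.951))/2 ≈ 0.976, so 98%.

98%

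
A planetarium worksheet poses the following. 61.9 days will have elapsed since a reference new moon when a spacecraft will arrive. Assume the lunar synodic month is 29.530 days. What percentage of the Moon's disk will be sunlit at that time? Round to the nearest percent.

61.9/29.530 = 2.096 lunations, so 2 complete cycles and 2.84 d into the next.
The Moon has covered 2.84/29.530 of its cycle, so θ ≈ 360° × 2.84/29.530 = 34.6°.
cos 34.6° = 0.823, so f = (1 − 0.823)/2 = 0.089, so 9%.

9%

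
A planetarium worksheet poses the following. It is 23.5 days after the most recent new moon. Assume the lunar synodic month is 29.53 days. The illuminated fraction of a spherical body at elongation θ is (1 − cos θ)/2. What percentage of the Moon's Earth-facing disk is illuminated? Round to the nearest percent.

The Moon has covered 23.5/29.53 of its cycle, so θ ≈ 360° × 23.5/29.53 = 286.5°.
cos 286.5° = 0.284, so f = (1 − 0.284)/2 = 0.358, so 36%.

36%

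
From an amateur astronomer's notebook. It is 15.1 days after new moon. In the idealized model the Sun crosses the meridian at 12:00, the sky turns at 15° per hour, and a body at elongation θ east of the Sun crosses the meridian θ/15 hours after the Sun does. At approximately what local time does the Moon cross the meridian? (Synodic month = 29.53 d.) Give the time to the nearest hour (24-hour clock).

00:00

The Moon has covered 15.1/29.53 of its cycle, so θ ≈ 360° × 15.1/29.53 = 184.1°.
The Moon trails the Sun by θ/15 = 184.1/15 ≈ 12.27 hours.
12:00 + 12.27 h ≈ 00:16 → 00:00 to the nearest hour.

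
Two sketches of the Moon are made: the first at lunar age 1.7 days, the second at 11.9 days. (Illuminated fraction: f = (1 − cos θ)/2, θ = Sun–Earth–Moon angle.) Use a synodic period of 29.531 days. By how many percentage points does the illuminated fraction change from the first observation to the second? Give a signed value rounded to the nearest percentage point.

θ₁ = 360° × 1.7/29.531 = 20.7°, f₁ = (1 − cos θ₁)/2 = 0.032.
θ₂ = 360° × 11.9/29.531 = 145.1°, f₂ = (1 − cos θ₂)/2 = 0.910.
Change = f₂ − f₁ = +0.878 → +88 percentage points.

+88 pp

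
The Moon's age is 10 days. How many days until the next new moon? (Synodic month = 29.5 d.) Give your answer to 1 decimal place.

19.5 days

One full lunation from the last new moon is 29.5 d; remaining = 29.5 − 10 = 19.500 d.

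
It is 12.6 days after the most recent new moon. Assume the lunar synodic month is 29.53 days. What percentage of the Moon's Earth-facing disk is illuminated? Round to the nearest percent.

Phase angle: θ = 360°·(12.6 d)/(29.53 d) = 153.6°.
With cos θ = (-0.896), the lit fraction is (1 − (-0.896))/2 ≈ 0.948, so 95%.

95%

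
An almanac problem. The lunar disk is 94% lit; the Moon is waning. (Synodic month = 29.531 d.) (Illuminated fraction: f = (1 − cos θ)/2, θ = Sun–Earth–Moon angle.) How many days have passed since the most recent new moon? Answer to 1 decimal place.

17.1 days

cos θ = 1 − 2f = -0.880, giving a principal value of 151.6°.
A waning Moon lies in 180°–360°, so θ = 360° − 151.6° = 208.4°.
Age = 29.531 × 208.4°/360° ≈ 17.09 days.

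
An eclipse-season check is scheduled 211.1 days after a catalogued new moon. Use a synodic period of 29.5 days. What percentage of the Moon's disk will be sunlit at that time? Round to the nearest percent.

Reduce mod P: 211.1 − 7×29.5 = 4.60 d into the current lunation.
Elongation θ = 360° × 4.60/29.5 ≈ 56.1°.
With cos θ = 0.557, the lit fraction is (1 − 0.557)/2 ≈ 0.221, so 22%.

22%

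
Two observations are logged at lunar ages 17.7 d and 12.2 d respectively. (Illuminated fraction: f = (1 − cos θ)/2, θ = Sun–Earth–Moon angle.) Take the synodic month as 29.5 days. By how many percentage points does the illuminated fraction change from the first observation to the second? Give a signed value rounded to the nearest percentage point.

+2 pp

First observation: θ = 360°·17.7/29.5 = 216.0°, so f = 0.905.
Second observation: θ = 148.9°, f = 0.928.
Δf = 0.928 − 0.905 = +0.024, i.e. +2 pp.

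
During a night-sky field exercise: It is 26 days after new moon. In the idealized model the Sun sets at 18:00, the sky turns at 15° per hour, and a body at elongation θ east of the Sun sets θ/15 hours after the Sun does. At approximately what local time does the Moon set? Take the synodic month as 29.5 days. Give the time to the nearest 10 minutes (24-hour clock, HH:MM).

Elongation θ = 360° × 26/29.5 ≈ 317.3°.
Delay after the Sun = 317.3° / (15°/h) ≈ 21.15 h.
18:00 + 21.153 h ≈ 15:09 → 15:10 to the nearest ten minutes.

15:10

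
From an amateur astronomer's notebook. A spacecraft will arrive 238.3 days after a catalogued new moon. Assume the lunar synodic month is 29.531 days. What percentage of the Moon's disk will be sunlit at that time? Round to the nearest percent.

5%

238.3 d spans 8 complete synodic months (8 × 29.531 = 236.25 d) plus 2.05 d.
The Moon has covered 2.05/29.531 of its cycle, so θ ≈ 360° × 2.05/29.531 = 25.0°.
With cos θ = 0.906, the lit fraction is (1 − 0.906)/2 ≈ 0.047, so 5%.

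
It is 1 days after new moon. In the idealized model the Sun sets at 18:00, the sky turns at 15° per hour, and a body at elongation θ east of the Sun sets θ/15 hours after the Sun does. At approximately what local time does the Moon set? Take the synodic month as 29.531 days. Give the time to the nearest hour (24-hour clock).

Phase angle: θ = 360°·(1 d)/(29.531 d) = 12.2°.
Delay after the Sun = 12.2° / (15°/h) ≈ 0.81 h.
18:00 + 0.81 h ≈ 18:49 → 19:00 to the nearest hour.

19:00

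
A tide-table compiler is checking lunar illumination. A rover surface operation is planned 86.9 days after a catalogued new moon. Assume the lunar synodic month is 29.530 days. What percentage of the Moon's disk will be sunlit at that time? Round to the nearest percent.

3%

Reduce mod P: 86.9 − 2×29.530 = 27.84 d into the current lunation.
Phase angle: θ = 360°·(27.84 d)/(29.530 d) = 339.4°.
cos 339.4° = 0.936, so f = (1 − 0.936)/2 = 0.032, so 3%.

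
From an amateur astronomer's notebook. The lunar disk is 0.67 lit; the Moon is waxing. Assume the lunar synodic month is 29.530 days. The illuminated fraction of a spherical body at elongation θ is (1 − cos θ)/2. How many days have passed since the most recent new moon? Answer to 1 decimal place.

9.0 days

cos θ = 1 − 2f = -0.340, giving a principal value of 109.9°.
Before full moon the principal value applies: θ = 109.9°.
At 360°/29.530 d per day, 109.9° corresponds to 9.01 days.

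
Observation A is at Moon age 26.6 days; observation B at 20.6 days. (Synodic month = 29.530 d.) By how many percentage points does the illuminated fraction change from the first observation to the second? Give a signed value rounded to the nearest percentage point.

+57 percentage points

θ₁ = 360° × 26.6/29.530 = 324.3°, f₁ = (1 − cos θ₁)/2 = 0.094.
θ₂ = 360° × 20.6/29.530 = 251.1°, f₂ = (1 − cos θ₂)/2 = 0.662.
Change = f₂ − f₁ = +0.568 → +57 percentage points.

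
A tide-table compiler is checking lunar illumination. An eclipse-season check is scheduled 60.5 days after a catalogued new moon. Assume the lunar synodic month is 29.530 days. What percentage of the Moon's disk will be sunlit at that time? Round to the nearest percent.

Reduce mod P: 60.5 − 2×29.530 = 1.44 d into the current lunation.
The Moon has covered 1.44/29.530 of its cycle, so θ ≈ 360° × 1.44/29.530 = 17.6°.
Illuminated fraction = (1 − cos 17.6°)/2 = (1 − 0.953)/2 ≈ 0.023, so 2%.

2%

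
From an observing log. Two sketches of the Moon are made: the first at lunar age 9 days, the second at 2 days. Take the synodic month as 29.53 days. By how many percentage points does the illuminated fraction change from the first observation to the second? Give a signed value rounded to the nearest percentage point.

-62 percentage points

θ₁ = 360° × 9/29.53 = 109.7°, f₁ = (1 − cos θ₁)/2 = 0.669.
θ₂ = 360° × 2/29.53 = 24.4°, f₂ = (1 − cos θ₂)/2 = 0.045.
Change = f₂ − f₁ = -0.624 → -62 percentage points.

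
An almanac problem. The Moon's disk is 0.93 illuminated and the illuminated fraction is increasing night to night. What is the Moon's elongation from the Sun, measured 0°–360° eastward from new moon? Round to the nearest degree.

149°

cos θ = 1 − 2f = -0.860, giving a principal value of 149.3°.
Waxing ⇒ before full, so θ = 149.3°.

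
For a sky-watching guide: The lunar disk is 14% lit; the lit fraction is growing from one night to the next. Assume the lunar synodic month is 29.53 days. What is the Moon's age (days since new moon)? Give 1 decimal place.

Invert f = (1 − cos θ)/2 to get cos θ = 1 − 2(0.14) = 0.720, hence θ₀ = arccos 0.720 = 43.9°.
Before full moon the principal value applies: θ = 43.9°.
At 360°/29.53 d per day, 43.9° corresponds to 3.60 days.

3.6 days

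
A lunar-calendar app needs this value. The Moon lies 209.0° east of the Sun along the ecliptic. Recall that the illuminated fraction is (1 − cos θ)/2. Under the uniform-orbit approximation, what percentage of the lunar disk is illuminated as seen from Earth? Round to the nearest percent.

Half-versine of 209.0°: (1 − (-0.875))/2 = 0.937, i.e. 94%.

94%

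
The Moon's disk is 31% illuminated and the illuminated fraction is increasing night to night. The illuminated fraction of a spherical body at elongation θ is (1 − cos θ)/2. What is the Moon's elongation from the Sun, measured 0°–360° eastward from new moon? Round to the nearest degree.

68°

cos θ = 1 − 2f = 0.380, giving a principal value of 67.7°.
Before full moon the principal value applies: θ = 67.7°.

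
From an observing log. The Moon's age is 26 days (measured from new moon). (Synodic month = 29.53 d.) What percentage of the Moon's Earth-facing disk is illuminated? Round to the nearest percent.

Phase angle: θ = 360°·(26 d)/(29.53 d) = 317.0°.
Illuminated fraction = (1 − cos 317.0°)/2 = (1 − 0.731)/2 ≈ 0.135, so 13%.

13%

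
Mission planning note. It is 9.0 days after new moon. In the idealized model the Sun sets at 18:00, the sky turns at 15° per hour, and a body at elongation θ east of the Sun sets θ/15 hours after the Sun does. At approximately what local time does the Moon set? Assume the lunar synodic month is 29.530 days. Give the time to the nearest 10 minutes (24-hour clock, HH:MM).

01:20

Phase angle: θ = 360°·(9.0 d)/(29.530 d) = 109.7°.
The Moon trails the Sun by θ/15 = 109.7/15 ≈ 7.31 hours.
18:00 + 7.315 h ≈ 01:19 → 01:20 to the nearest ten minutes.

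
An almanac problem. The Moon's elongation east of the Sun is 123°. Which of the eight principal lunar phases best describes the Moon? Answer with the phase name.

waxing gibbous

123° lies in the waxing gibbous sector of the 8-phase cycle.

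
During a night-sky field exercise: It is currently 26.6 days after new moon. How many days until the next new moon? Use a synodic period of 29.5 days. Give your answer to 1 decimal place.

2.9 days

One full lunation from the last new moon is 29.5 d; remaining = 29.5 − 26.6 = 2.900 d.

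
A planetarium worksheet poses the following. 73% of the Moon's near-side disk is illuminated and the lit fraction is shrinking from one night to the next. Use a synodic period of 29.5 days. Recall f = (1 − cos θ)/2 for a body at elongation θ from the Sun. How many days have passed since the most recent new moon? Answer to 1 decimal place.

19.9 days

cos θ = 1 − 2f = -0.460, giving a principal value of 117.4°.
Waning ⇒ past full, so θ = 360° − 117.4° = 242.6°.
Age = 29.5 × 242.6°/360° ≈ 19.88 days.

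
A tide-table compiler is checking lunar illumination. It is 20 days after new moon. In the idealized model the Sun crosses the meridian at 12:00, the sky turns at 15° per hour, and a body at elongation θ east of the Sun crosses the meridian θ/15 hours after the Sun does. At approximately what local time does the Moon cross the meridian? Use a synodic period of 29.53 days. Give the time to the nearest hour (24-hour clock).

04:00

Elongation θ = 360° × 20/29.53 ≈ 243.8°.
Delay after the Sun = 243.8° / (15°/h) ≈ 16.25 h.
12:00 + 16.25 h ≈ 04:15 → 04:00 to the nearest hour.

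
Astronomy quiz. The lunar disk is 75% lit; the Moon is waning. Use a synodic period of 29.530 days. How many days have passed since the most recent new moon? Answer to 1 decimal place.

cos θ = 1 − 2f = -0.500, giving a principal value of 120.0°.
A waning Moon lies in 180°–360°, so θ = 360° − 120.0° = 240.0°.
That fraction of the synodic month is 240.0/360 × 29.530 d ≈ 19.69 d.

19.7 days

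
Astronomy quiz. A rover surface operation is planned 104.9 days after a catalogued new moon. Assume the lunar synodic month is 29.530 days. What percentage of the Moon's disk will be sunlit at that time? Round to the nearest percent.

97%

Reduce mod P: 104.9 − 3×29.530 = 16.31 d into the current lunation.
Phase angle: θ = 360°·(16.31 d)/(29.530 d) = 198.8°.
cos 198.8° = (-0.946), so f = (1 − (-0.946))/2 = 0.973, so 97%.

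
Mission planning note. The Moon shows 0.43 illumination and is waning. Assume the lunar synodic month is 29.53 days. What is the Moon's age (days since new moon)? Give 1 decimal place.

From f = (1 − cos θ)/2: cos θ = 1 − 2×0.43 = 0.140; arccos → 82.0°.
Waning ⇒ past full, so θ = 360° − 82.0° = 278.0°.
That fraction of the synodic month is 278.0/360 × 29.53 d ≈ 22.81 d.

22.8 days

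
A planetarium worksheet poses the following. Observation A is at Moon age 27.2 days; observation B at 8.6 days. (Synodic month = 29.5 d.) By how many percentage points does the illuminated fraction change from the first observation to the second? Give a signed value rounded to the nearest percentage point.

First observation: θ = 360°·27.2/29.5 = 331.9°, so f = 0.059.
Second observation: θ = 104.9°, f = 0.629.
Δf = 0.629 − 0.059 = +0.570, i.e. +57 pp.

+57 pp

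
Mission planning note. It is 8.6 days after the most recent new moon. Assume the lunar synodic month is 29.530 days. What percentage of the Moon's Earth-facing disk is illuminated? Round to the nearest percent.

Elongation θ = 360° × 8.6/29.530 ≈ 104.8°.
With cos θ = (-0.256), the lit fraction is (1 − (-0.256))/2 ≈ 0.628, so 63%.

63%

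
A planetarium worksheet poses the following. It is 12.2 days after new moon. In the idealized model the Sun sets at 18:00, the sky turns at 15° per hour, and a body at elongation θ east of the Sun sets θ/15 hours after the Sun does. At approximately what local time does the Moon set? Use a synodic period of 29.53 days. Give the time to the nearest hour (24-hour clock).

04:00

Elongation θ = 360° × 12.2/29.53 ≈ 148.7°.
The Moon trails the Sun by θ/15 = 148.7/15 ≈ 9.92 hours.
18:00 + 9.92 h ≈ 03:55 → 04:00 to the nearest hour.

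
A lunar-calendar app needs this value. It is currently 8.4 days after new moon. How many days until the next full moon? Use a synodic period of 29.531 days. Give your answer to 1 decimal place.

6.4 days

Full moon is 0.5 of the way through the cycle: age 0.5 × 29.531 = 14.765 d.
That is 14.765 − 8.4 = 6.365 days ahead.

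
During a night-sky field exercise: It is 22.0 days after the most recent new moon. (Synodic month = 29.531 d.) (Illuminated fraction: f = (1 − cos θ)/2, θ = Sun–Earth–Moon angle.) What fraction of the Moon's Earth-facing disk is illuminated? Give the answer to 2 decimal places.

Elongation θ = 360° × 22.0/29.531 ≈ 268.2°.
cos 268.2° = (-0.032), so f = (1 − (-0.032))/2 = 0.516.

0.52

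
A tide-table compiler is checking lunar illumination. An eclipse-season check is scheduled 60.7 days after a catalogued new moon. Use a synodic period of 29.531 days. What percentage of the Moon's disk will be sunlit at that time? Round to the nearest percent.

60.7/29.531 = 2.055 lunations, so 2 complete cycles and 1.64 d into the next.
Phase angle: θ = 360°·(1.64 d)/(29.531 d) = 20.0°.
With cos θ = 0.940, the lit fraction is (1 − 0.940)/2 ≈ 0.030, so 3%.

3%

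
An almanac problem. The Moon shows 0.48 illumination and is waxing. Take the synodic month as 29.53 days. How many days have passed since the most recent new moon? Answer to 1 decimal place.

From f = (1 − cos θ)/2: cos θ = 1 − 2×0.48 = 0.040; arccos → 87.7°.
The Moon is waxing (0°–180°), so θ = 87.7° directly.
At 360°/29.53 d per day, 87.7° corresponds to 7.19 days.

7.2 days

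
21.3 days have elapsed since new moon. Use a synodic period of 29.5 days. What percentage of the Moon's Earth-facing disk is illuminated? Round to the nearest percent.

The Moon has covered 21.3/29.5 of its cycle, so θ ≈ 360° × 21.3/29.5 = 259.9°.
With cos θ = (-0.175), the lit fraction is (1 − (-0.175))/2 ≈ 0.587, so 59%.

59%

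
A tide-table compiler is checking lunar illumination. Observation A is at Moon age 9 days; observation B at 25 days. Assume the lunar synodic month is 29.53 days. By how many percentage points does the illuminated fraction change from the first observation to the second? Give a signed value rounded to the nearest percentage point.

θ₁ = 360° × 9/29.53 = 109.7°, f₁ = (1 − cos θ₁)/2 = 0.669.
θ₂ = 360° × 25/29.53 = 304.8°, f₂ = (1 − cos θ₂)/2 = 0.215.
Change = f₂ − f₁ = -0.454 → -45 percentage points.

-45 pp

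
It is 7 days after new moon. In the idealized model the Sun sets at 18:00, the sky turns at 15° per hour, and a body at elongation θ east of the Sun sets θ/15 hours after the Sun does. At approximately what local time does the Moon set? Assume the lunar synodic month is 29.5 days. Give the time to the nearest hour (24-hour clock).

The Moon has covered 7/29.5 of its cycle, so θ ≈ 360° × 7/29.5 = 85.4°.
At 15° of sky rotation per hour, 85.4° corresponds to a 5.69 h lag.
18:00 + 5.69 h ≈ 23:42 → 00:00 to the nearest hour.

00:00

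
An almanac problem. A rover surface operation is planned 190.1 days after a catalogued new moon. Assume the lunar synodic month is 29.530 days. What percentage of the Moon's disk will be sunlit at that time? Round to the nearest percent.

96%

Reduce mod P: 190.1 − 6×29.530 = 12.92 d into the current lunation.
Elongation θ = 360° × 12.92/29.530 ≈ 157.5°.
Illuminated fraction = (1 − cos 157.5°)/2 = (1 − (-0.924))/2 ≈ 0.962, so 96%.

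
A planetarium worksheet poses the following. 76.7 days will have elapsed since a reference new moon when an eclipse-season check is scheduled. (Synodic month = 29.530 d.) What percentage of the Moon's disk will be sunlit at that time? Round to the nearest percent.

Reduce mod P: 76.7 − 2×29.530 = 17.64 d into the current lunation.
Phase angle: θ = 360°·(17.64 d)/(29.530 d) = 215.0°.
cos 215.0° = (-0.819), so f = (1 − (-0.819))/2 = 0.909, so 91%.

91%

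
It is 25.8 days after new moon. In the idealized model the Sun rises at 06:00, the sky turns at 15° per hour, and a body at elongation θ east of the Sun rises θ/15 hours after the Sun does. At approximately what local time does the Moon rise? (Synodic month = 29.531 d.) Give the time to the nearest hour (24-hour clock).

03:00

Elongation θ = 360° × 25.8/29.531 ≈ 314.5°.
Delay after the Sun = 314.5° / (15°/h) ≈ 20.97 h.
06:00 + 20.97 h ≈ 02:58 → 03:00 to the nearest hour.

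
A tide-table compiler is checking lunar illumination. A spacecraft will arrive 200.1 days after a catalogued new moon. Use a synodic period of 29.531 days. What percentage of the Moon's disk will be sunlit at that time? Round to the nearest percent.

42%

200.1 d spans 6 complete synodic months (6 × 29.531 = 177.19 d) plus 22.91 d.
Elongation θ = 360° × 22.91/29.531 ≈ 279.3°.
cos 279.3° = 0.162, so f = (1 − 0.162)/2 = 0.419, so 42%.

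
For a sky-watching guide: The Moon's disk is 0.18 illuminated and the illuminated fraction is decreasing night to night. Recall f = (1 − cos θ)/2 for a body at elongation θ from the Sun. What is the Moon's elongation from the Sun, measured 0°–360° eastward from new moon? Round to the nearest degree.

From f = (1 − cos θ)/2: cos θ = 1 − 2×0.18 = 0.640; arccos → 50.2°.
A waning Moon lies in 180°–360°, so θ = 360° − 50.2° = 309.8°.

310°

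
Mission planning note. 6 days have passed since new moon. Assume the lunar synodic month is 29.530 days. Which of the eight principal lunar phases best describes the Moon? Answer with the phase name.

first quarter

θ ≈ 360° × 6/29.530 = 73°, which falls in the first quarter sector.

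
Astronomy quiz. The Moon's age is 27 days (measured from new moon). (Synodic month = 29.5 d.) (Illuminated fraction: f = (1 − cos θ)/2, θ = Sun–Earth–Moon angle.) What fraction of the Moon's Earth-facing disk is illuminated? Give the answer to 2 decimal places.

Phase angle: θ = 360°·(27 d)/(29.5 d) = 329.5°.
Illuminated fraction = (1 − cos 329.5°)/2 = (1 − 0.862)/2 ≈ 0.069.

0.07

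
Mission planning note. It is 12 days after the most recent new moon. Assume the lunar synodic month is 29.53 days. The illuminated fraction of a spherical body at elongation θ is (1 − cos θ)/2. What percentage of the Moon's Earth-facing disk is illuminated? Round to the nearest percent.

92%

Phase angle: θ = 360°·(12 d)/(29.53 d) = 146.3°.
Illuminated fraction = (1 − cos 146.3°)/2 = (1 − (-0.832))/2 ≈ 0.916, so 92%.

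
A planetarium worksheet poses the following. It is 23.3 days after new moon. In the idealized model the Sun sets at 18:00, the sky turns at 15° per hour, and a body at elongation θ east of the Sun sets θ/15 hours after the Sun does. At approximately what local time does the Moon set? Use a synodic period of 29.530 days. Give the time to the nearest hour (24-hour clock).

13:00

Elongation θ = 360° × 23.3/29.530 ≈ 284.1°.
At 15° of sky rotation per hour, 284.1° corresponds to a 18.94 h lag.
18:00 + 18.94 h ≈ 12:56 → 13:00 to the nearest hour.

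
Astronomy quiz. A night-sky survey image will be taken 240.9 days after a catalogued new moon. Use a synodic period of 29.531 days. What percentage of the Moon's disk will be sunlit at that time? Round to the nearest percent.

240.9 d spans 8 complete synodic months (8 × 29.531 = 236.25 d) plus 4.65 d.
The Moon has covered 4.65/29.531 of its cycle, so θ ≈ 360° × 4.65/29.531 = 56.7°.
Illuminated fraction = (1 − cos 56.7°)/2 = (1 − 0.549)/2 ≈ 0.226, so 23%.

23%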